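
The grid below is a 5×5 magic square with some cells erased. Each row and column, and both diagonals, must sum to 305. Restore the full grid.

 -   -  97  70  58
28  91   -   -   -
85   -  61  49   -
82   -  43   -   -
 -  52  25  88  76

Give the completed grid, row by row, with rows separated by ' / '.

Using row 5: 52 + 25 + 88 + 76 + ? → (5,1) = 305 − 241 = 64.
Column 1: 28 + 85 + 82 + 64 + ? = 305, so (1,1) = 46.
The remaining cell in column 3 is (2,3) = 305 − 226 = 79.
Using main diagonal: 46 + 91 + 61 + 76 + ? → (4,4) = 305 − 274 = 31.
Row 1: 46 + 97 + 70 + 58 + ? = 305, so (1,2) = 34.
Using column 4: 70 + 49 + 31 + 88 + ? → (2,4) = 305 − 238 = 67.
Anti-diagonal must total 305; the given cells sum to 250, so (4,2) = 55.
Row 2 must total 305; the given cells sum to 265, so (2,5) = 40.
Row 4 must total 305; the given cells sum to 211, so (4,5) = 94.
Column 2: 34 + 91 + 55 + 52 + ? = 305, so (3,2) = 73.
Column 5 needs 305; the known cells sum to 268, so (3,5) = 37.

46 34 97 70 58 / 28 91 79 67 40 / 85 73 61 49 37 / 82 55 43 31 94 / 64 52 25 88 76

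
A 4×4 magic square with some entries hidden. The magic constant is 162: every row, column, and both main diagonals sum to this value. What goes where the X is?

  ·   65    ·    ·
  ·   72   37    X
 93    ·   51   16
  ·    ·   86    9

58

From row 3, 162 − (93 + 51 + 16) gives (3,2) = 2.
Column 2 must total 162; the given cells sum to 139, so (4,2) = 23.
The remaining cell in column 3 is (1,3) = 162 − 174 = -12.
Main diagonal: 72 + 51 + 9 + ? = 162, so (1,1) = 30.
Row 1: 30 + 65 + (-12) + ? = 162, so (1,4) = 79.
From row 4, 162 − (23 + 86 + 9) gives (4,1) = 44.
Column 1: 30 + 93 + 44 + ? = 162, so (2,1) = -5.
Using column 4: 79 + 16 + 9 + ? → (2,4) = 162 − 104 = 58.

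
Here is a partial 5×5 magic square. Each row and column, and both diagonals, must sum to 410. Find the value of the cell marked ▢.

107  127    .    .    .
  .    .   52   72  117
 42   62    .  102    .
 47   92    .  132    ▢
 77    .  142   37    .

27

Column 1: 107 + 42 + 47 + 77 + ? = 410, so (2,1) = 137.
From column 4, 410 − (72 + 102 + 132 + 37) gives (1,4) = 67.
The remaining cell in row 2 is (2,2) = 410 − 378 = 32.
Using column 2: 127 + 32 + 62 + 92 + ? → (5,2) = 410 − 313 = 97.
Row 5: 77 + 97 + 142 + 37 + ? = 410, so (5,5) = 57.
From main diagonal, 410 − (107 + 32 + 132 + 57) gives (3,3) = 82.
The remaining cell in anti-diagonal is (1,5) = 410 − 323 = 87.
The remaining cell in row 1 is (1,3) = 410 − 388 = 22.
From row 3, 410 − (42 + 62 + 82 + 102) gives (3,5) = 122.
The remaining cell in column 3 is (4,3) = 410 − 298 = 112.
From column 5, 410 − (87 + 117 + 122 + 57) gives (4,5) = 27.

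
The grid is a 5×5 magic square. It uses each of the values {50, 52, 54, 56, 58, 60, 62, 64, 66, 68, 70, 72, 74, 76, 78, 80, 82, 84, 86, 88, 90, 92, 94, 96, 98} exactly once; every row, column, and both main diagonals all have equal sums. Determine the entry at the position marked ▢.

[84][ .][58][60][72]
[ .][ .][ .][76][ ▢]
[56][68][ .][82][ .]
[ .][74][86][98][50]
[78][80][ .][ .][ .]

88

The 25 entries sum to 1850, so each line sums to 1850/5 = 370.
Row 1: 84 + 58 + 60 + 72 + ? = 370, so (1,2) = 96.
Row 4 must total 370; the given cells sum to 308, so (4,1) = 62.
Column 1 must total 370; the given cells sum to 280, so (2,1) = 90.
Column 2: 96 + 68 + 74 + 80 + ? = 370, so (2,2) = 52.
The remaining cell in column 4 is (5,4) = 370 − 316 = 54.
Anti-diagonal must total 370; the given cells sum to 300, so (3,3) = 70.
The remaining cell in row 3 is (3,5) = 370 − 276 = 94.
Main diagonal needs 370; the known cells sum to 304, so (5,5) = 66.
Using row 5: 78 + 80 + 54 + 66 + ? → (5,3) = 370 − 278 = 92.
Column 3 needs 370; the known cells sum to 306, so (2,3) = 64.
Column 5 needs 370; the known cells sum to 282, so (2,5) = 88.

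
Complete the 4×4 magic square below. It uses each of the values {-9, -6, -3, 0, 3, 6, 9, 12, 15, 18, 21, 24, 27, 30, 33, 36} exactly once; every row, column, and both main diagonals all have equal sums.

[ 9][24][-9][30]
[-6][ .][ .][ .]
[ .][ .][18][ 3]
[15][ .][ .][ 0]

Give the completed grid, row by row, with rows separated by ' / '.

The 16 entries sum to 216, so each line sums to 216/4 = 54.
Column 1 must total 54; the given cells sum to 18, so (3,1) = 36.
Using column 4: 30 + 3 + 0 + ? → (2,4) = 54 − 33 = 21.
The remaining cell in main diagonal is (2,2) = 54 − 27 = 27.
Using row 2: -6 + 27 + 21 + ? → (2,3) = 54 − 42 = 12.
Row 3: 36 + 18 + 3 + ? = 54, so (3,2) = -3.
Column 2: 24 + 27 + (-3) + ? = 54, so (4,2) = 6.
Using column 3: -9 + 12 + 18 + ? → (4,3) = 54 − 21 = 33.

9 24 -9 30 / -6 27 12 21 / 36 -3 18 3 / 15 6 33 0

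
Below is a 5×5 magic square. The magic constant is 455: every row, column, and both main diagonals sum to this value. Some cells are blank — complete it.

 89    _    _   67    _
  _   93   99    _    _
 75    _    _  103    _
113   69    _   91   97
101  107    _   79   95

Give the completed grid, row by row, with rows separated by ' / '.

Row 4 needs 455; the known cells sum to 370, so (4,3) = 85.
Row 5: 101 + 107 + 79 + 95 + ? = 455, so (5,3) = 73.
Column 1: 89 + 75 + 113 + 101 + ? = 455, so (2,1) = 77.
From column 4, 455 − (67 + 103 + 91 + 79) gives (2,4) = 115.
Using main diagonal: 89 + 93 + 91 + 95 + ? → (3,3) = 455 − 368 = 87.
Anti-diagonal must total 455; the given cells sum to 372, so (1,5) = 83.
From row 2, 455 − (77 + 93 + 99 + 115) gives (2,5) = 71.
Column 3 needs 455; the known cells sum to 344, so (1,3) = 111.
The remaining cell in column 5 is (3,5) = 455 − 346 = 109.
Row 1: 89 + 111 + 67 + 83 + ? = 455, so (1,2) = 105.
Row 3 must total 455; the given cells sum to 374, so (3,2) = 81.

89 105 111 67 83 / 77 93 99 115 71 / 75 81 87 103 109 / 113 69 85 91 97 / 101 107 73 79 95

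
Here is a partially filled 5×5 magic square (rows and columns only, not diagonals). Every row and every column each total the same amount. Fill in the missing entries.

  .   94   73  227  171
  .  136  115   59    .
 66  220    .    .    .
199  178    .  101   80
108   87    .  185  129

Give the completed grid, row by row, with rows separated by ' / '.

Column 2 is already complete: 94 + 136 + 220 + 178 + 87 = 715, so that is the magic constant.
From row 1, 715 − (94 + 73 + 227 + 171) gives (1,1) = 150.
Row 4: 199 + 178 + 101 + 80 + ? = 715, so (4,3) = 157.
Using row 5: 108 + 87 + 185 + 129 + ? → (5,3) = 715 − 509 = 206.
Column 1: 150 + 66 + 199 + 108 + ? = 715, so (2,1) = 192.
Column 3 needs 715; the known cells sum to 551, so (3,3) = 164.
Using column 4: 227 + 59 + 101 + 185 + ? → (3,4) = 715 − 572 = 143.
From row 2, 715 − (192 + 136 + 115 + 59) gives (2,5) = 213.
Row 3 needs 715; the known cells sum to 593, so (3,5) = 122.

150 94 73 227 171 / 192 136 115 59 213 / 66 220 164 143 122 / 199 178 157 101 80 / 108 87 206 185 129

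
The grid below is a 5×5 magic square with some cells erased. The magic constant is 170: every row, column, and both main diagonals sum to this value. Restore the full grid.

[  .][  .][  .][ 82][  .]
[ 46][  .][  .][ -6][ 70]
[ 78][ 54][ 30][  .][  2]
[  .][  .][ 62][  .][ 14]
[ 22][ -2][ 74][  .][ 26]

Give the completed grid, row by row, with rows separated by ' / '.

Row 3: 78 + 54 + 30 + 2 + ? = 170, so (3,4) = 6.
From row 5, 170 − (22 + (-2) + 74 + 26) gives (5,4) = 50.
From column 4, 170 − (82 + (-6) + 6 + 50) gives (4,4) = 38.
Column 5 must total 170; the given cells sum to 112, so (1,5) = 58.
Using anti-diagonal: 58 + (-6) + 30 + 22 + ? → (4,2) = 170 − 104 = 66.
The remaining cell in row 4 is (4,1) = 170 − 180 = -10.
Column 1 must total 170; the given cells sum to 136, so (1,1) = 34.
Main diagonal must total 170; the given cells sum to 128, so (2,2) = 42.
Using row 2: 46 + 42 + (-6) + 70 + ? → (2,3) = 170 − 152 = 18.
Column 2 needs 170; the known cells sum to 160, so (1,2) = 10.
Using column 3: 18 + 30 + 62 + 74 + ? → (1,3) = 170 − 184 = -14.

34 10 -14 82 58 / 46 42 18 -6 70 / 78 54 30 6 2 / -10 66 62 38 14 / 22 -2 74 50 26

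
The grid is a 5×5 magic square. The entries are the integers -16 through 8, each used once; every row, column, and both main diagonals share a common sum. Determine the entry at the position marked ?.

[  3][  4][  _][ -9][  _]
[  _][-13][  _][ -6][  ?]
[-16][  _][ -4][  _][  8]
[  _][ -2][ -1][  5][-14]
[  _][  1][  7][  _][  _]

The entries are -16 through 8, which sum to -100, so each line sums to -100/5 = -20.
Row 4 must total -20; the given cells sum to -12, so (4,1) = -8.
Column 2: 4 + (-13) + (-2) + 1 + ? = -20, so (3,2) = -10.
From main diagonal, -20 − (3 + (-13) + (-4) + 5) gives (5,5) = -11.
Row 3 needs -20; the known cells sum to -22, so (3,4) = 2.
Column 4 must total -20; the given cells sum to -8, so (5,4) = -12.
Row 5: 1 + 7 + (-12) + (-11) + ? = -20, so (5,1) = -5.
From column 1, -20 − (3 + (-16) + (-8) + (-5)) gives (2,1) = 6.
Using anti-diagonal: -6 + (-4) + (-2) + (-5) + ? → (1,5) = -20 − (-17) = -3.
Row 1: 3 + 4 + (-9) + (-3) + ? = -20, so (1,3) = -15.
Column 3 needs -20; the known cells sum to -13, so (2,3) = -7.
From column 5, -20 − (-3 + 8 + (-14) + (-11)) gives (2,5) = 0.

0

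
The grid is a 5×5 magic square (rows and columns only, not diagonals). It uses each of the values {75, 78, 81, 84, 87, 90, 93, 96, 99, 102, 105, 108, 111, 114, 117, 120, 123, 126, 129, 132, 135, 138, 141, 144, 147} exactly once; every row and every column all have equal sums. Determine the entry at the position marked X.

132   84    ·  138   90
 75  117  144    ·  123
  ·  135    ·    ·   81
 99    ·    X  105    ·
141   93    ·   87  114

The 25 entries sum to 2775, so each line sums to 2775/5 = 555.
Row 1 needs 555; the known cells sum to 444, so (1,3) = 111.
Using row 2: 75 + 117 + 144 + 123 + ? → (2,4) = 555 − 459 = 96.
From row 5, 555 − (141 + 93 + 87 + 114) gives (5,3) = 120.
Column 1: 132 + 75 + 99 + 141 + ? = 555, so (3,1) = 108.
Using column 2: 84 + 117 + 135 + 93 + ? → (4,2) = 555 − 429 = 126.
Column 4 must total 555; the given cells sum to 426, so (3,4) = 129.
The remaining cell in column 5 is (4,5) = 555 − 408 = 147.
The remaining cell in row 3 is (3,3) = 555 − 453 = 102.
Row 4 needs 555; the known cells sum to 477, so (4,3) = 78.

78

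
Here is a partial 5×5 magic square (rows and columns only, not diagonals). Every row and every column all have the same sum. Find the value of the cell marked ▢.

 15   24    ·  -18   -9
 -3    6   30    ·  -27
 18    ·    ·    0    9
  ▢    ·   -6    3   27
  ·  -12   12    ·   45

Column 5 is complete and sums to 45; that is the magic constant.
Using row 1: 15 + 24 + (-18) + (-9) + ? → (1,3) = 45 − 12 = 33.
From row 2, 45 − (-3 + 6 + 30 + (-27)) gives (2,4) = 39.
Using column 3: 33 + 30 + (-6) + 12 + ? → (3,3) = 45 − 69 = -24.
Column 4 must total 45; the given cells sum to 24, so (5,4) = 21.
Row 3: 18 + (-24) + 0 + 9 + ? = 45, so (3,2) = 42.
Row 5 needs 45; the known cells sum to 66, so (5,1) = -21.
Column 1 must total 45; the given cells sum to 9, so (4,1) = 36.

36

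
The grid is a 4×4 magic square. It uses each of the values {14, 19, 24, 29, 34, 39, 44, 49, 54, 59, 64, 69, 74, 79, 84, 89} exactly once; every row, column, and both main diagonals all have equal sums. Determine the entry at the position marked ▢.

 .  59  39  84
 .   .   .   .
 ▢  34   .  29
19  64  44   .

The 16 entries sum to 824, so each line sums to 824/4 = 206.
Row 1 needs 206; the known cells sum to 182, so (1,1) = 24.
The remaining cell in row 4 is (4,4) = 206 − 127 = 79.
From column 2, 206 − (59 + 34 + 64) gives (2,2) = 49.
Using column 4: 84 + 29 + 79 + ? → (2,4) = 206 − 192 = 14.
Main diagonal: 24 + 49 + 79 + ? = 206, so (3,3) = 54.
Anti-diagonal needs 206; the known cells sum to 137, so (2,3) = 69.
Row 2: 49 + 69 + 14 + ? = 206, so (2,1) = 74.
Row 3: 34 + 54 + 29 + ? = 206, so (3,1) = 89.

89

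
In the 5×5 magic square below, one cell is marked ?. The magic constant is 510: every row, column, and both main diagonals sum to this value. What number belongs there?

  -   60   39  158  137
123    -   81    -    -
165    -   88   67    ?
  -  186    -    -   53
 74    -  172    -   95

Using row 1: 60 + 39 + 158 + 137 + ? → (1,1) = 510 − 394 = 116.
The remaining cell in column 1 is (4,1) = 510 − 478 = 32.
Using column 3: 39 + 81 + 88 + 172 + ? → (4,3) = 510 − 380 = 130.
Anti-diagonal: 137 + 88 + 186 + 74 + ? = 510, so (2,4) = 25.
Using row 4: 32 + 186 + 130 + 53 + ? → (4,4) = 510 − 401 = 109.
Column 4 needs 510; the known cells sum to 359, so (5,4) = 151.
The remaining cell in main diagonal is (2,2) = 510 − 408 = 102.
Row 2: 123 + 102 + 81 + 25 + ? = 510, so (2,5) = 179.
Using row 5: 74 + 172 + 151 + 95 + ? → (5,2) = 510 − 492 = 18.
Column 2 needs 510; the known cells sum to 366, so (3,2) = 144.
Using column 5: 137 + 179 + 53 + 95 + ? → (3,5) = 510 − 464 = 46.

46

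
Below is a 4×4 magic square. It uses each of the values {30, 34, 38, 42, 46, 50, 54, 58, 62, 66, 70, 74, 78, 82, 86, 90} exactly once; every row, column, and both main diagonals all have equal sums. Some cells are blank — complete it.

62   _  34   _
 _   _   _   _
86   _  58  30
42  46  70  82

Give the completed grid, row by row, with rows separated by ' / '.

62 90 34 54 / 50 38 78 74 / 86 66 58 30 / 42 46 70 82

The 16 entries sum to 960, so each line sums to 960/4 = 240.
Row 3: 86 + 58 + 30 + ? = 240, so (3,2) = 66.
Column 1 needs 240; the known cells sum to 190, so (2,1) = 50.
Using column 3: 34 + 58 + 70 + ? → (2,3) = 240 − 162 = 78.
Using main diagonal: 62 + 58 + 82 + ? → (2,2) = 240 − 202 = 38.
The remaining cell in anti-diagonal is (1,4) = 240 − 186 = 54.
Row 1 must total 240; the given cells sum to 150, so (1,2) = 90.
Row 2 needs 240; the known cells sum to 166, so (2,4) = 74.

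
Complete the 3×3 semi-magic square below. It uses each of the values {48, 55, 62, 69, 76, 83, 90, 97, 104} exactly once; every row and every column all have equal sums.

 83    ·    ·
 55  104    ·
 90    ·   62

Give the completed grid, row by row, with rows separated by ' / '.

The 9 entries sum to 684, so each line sums to 684/3 = 228.
Row 2 must total 228; the given cells sum to 159, so (2,3) = 69.
From row 3, 228 − (90 + 62) gives (3,2) = 76.
Column 2 needs 228; the known cells sum to 180, so (1,2) = 48.
From column 3, 228 − (69 + 62) gives (1,3) = 97.

83 48 97 / 55 104 69 / 90 76 62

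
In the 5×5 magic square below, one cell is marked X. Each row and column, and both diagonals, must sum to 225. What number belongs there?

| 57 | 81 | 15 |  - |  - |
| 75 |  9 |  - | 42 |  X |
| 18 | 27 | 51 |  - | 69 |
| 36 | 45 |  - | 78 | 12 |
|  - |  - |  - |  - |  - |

66

Row 3 must total 225; the given cells sum to 165, so (3,4) = 60.
Row 4 needs 225; the known cells sum to 171, so (4,3) = 54.
From column 1, 225 − (57 + 75 + 18 + 36) gives (5,1) = 39.
Using column 2: 81 + 9 + 27 + 45 + ? → (5,2) = 225 − 162 = 63.
Main diagonal needs 225; the known cells sum to 195, so (5,5) = 30.
The remaining cell in anti-diagonal is (1,5) = 225 − 177 = 48.
The remaining cell in row 1 is (1,4) = 225 − 201 = 24.
Column 4 must total 225; the given cells sum to 204, so (5,4) = 21.
Column 5 needs 225; the known cells sum to 159, so (2,5) = 66.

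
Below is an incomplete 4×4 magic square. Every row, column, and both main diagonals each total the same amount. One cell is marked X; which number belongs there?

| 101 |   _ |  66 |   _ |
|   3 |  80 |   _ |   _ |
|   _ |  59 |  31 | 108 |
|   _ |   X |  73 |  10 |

45

Main diagonal is complete and sums to 222; that is the magic constant.
Using row 3: 59 + 31 + 108 + ? → (3,1) = 222 − 198 = 24.
From column 1, 222 − (101 + 3 + 24) gives (4,1) = 94.
Column 3 needs 222; the known cells sum to 170, so (2,3) = 52.
From anti-diagonal, 222 − (52 + 59 + 94) gives (1,4) = 17.
Row 1 must total 222; the given cells sum to 184, so (1,2) = 38.
Row 2: 3 + 80 + 52 + ? = 222, so (2,4) = 87.
Using row 4: 94 + 73 + 10 + ? → (4,2) = 222 − 177 = 45.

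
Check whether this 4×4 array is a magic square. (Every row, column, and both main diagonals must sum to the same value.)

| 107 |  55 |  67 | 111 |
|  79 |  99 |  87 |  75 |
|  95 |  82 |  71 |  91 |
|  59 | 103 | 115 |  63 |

Row 1: 107 + 55 + 67 + 111 = 340.
Row 2: 79 + 99 + 87 + 75 = 340.
Row 3: 95 + 82 + 71 + 91 = 339.
Row 4: 59 + 103 + 115 + 63 = 340.
Column 1: 107 + 79 + 95 + 59 = 340.
Column 2: 55 + 99 + 82 + 103 = 339.
Column 3: 67 + 87 + 71 + 115 = 340.
Column 4: 111 + 75 + 91 + 63 = 340.
Main diagonal: 107 + 99 + 71 + 63 = 340.
Anti-diagonal: 111 + 87 + 82 + 59 = 339.

No — main diagonal sums to 340 but row 3 sums to 339.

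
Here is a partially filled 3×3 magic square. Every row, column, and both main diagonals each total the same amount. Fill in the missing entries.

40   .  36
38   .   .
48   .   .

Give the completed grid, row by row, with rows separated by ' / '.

Column 1 is already complete: 40 + 38 + 48 = 126, so that is the magic constant.
Row 1: 40 + 36 + ? = 126, so (1,2) = 50.
Anti-diagonal needs 126; the known cells sum to 84, so (2,2) = 42.
The remaining cell in row 2 is (2,3) = 126 − 80 = 46.
The remaining cell in column 2 is (3,2) = 126 − 92 = 34.
The remaining cell in column 3 is (3,3) = 126 − 82 = 44.

40 50 36 / 38 42 46 / 48 34 44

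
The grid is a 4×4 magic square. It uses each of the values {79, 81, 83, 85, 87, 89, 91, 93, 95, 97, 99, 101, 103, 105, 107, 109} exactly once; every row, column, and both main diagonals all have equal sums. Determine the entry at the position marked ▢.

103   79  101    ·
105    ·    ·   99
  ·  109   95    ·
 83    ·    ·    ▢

The 16 entries sum to 1504, so each line sums to 1504/4 = 376.
From row 1, 376 − (103 + 79 + 101) gives (1,4) = 93.
Column 1 needs 376; the known cells sum to 291, so (3,1) = 85.
From anti-diagonal, 376 − (93 + 109 + 83) gives (2,3) = 91.
Row 2 must total 376; the given cells sum to 295, so (2,2) = 81.
Row 3: 85 + 109 + 95 + ? = 376, so (3,4) = 87.
From column 2, 376 − (79 + 81 + 109) gives (4,2) = 107.
Using column 3: 101 + 91 + 95 + ? → (4,3) = 376 − 287 = 89.
The remaining cell in column 4 is (4,4) = 376 − 279 = 97.

97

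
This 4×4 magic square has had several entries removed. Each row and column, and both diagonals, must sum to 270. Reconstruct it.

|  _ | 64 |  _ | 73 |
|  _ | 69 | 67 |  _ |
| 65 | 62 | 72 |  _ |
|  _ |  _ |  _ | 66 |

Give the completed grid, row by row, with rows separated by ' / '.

Row 3 needs 270; the known cells sum to 199, so (3,4) = 71.
The remaining cell in column 2 is (4,2) = 270 − 195 = 75.
Using column 4: 73 + 71 + 66 + ? → (2,4) = 270 − 210 = 60.
From main diagonal, 270 − (69 + 72 + 66) gives (1,1) = 63.
Anti-diagonal needs 270; the known cells sum to 202, so (4,1) = 68.
Row 1: 63 + 64 + 73 + ? = 270, so (1,3) = 70.
Using row 2: 69 + 67 + 60 + ? → (2,1) = 270 − 196 = 74.
Row 4 must total 270; the given cells sum to 209, so (4,3) = 61.

63 64 70 73 / 74 69 67 60 / 65 62 72 71 / 68 75 61 66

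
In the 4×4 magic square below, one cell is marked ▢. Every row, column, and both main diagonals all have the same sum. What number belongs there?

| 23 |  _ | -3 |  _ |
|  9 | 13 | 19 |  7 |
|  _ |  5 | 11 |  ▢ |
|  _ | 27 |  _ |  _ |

Row 2 is complete and sums to 48; that is the magic constant.
The remaining cell in column 2 is (1,2) = 48 − 45 = 3.
The remaining cell in column 3 is (4,3) = 48 − 27 = 21.
From main diagonal, 48 − (23 + 13 + 11) gives (4,4) = 1.
Row 1 needs 48; the known cells sum to 23, so (1,4) = 25.
From row 4, 48 − (27 + 21 + 1) gives (4,1) = -1.
The remaining cell in column 1 is (3,1) = 48 − 31 = 17.
Column 4 must total 48; the given cells sum to 33, so (3,4) = 15.

15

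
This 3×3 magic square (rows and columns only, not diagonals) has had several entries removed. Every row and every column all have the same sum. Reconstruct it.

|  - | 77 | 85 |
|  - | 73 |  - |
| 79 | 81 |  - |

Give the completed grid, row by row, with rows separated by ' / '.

69 77 85 / 83 73 75 / 79 81 71

Column 2 is already complete: 77 + 73 + 81 = 231, so that is the magic constant.
Row 1: 77 + 85 + ? = 231, so (1,1) = 69.
From row 3, 231 − (79 + 81) gives (3,3) = 71.
Column 1 needs 231; the known cells sum to 148, so (2,1) = 83.
Column 3 needs 231; the known cells sum to 156, so (2,3) = 75.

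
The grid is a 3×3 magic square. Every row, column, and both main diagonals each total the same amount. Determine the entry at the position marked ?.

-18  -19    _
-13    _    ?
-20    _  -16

-21

Column 1 is complete and sums to -51; that is the magic constant.
Using row 1: -18 + (-19) + ? → (1,3) = -51 − (-37) = -14.
Row 3 needs -51; the known cells sum to -36, so (3,2) = -15.
Column 2 needs -51; the known cells sum to -34, so (2,2) = -17.
From column 3, -51 − (-14 + (-16)) gives (2,3) = -21.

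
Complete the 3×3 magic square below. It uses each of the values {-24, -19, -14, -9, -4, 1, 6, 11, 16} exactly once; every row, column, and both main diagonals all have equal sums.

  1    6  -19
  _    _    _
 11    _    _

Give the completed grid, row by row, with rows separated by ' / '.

The 9 entries sum to -36, so each line sums to -36/3 = -12.
Column 1: 1 + 11 + ? = -12, so (2,1) = -24.
The remaining cell in anti-diagonal is (2,2) = -12 − (-8) = -4.
Row 2: -24 + (-4) + ? = -12, so (2,3) = 16.
Column 2 needs -12; the known cells sum to 2, so (3,2) = -14.
From column 3, -12 − (-19 + 16) gives (3,3) = -9.

1 6 -19 / -24 -4 16 / 11 -14 -9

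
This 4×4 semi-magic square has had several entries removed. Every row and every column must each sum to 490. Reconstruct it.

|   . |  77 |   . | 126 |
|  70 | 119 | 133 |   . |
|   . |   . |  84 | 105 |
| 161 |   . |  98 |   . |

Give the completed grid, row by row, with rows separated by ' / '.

112 77 175 126 / 70 119 133 168 / 147 154 84 105 / 161 140 98 91

The remaining cell in row 2 is (2,4) = 490 − 322 = 168.
From column 3, 490 − (133 + 84 + 98) gives (1,3) = 175.
Column 4 needs 490; the known cells sum to 399, so (4,4) = 91.
Row 1 must total 490; the given cells sum to 378, so (1,1) = 112.
From row 4, 490 − (161 + 98 + 91) gives (4,2) = 140.
Column 1 needs 490; the known cells sum to 343, so (3,1) = 147.
Column 2 must total 490; the given cells sum to 336, so (3,2) = 154.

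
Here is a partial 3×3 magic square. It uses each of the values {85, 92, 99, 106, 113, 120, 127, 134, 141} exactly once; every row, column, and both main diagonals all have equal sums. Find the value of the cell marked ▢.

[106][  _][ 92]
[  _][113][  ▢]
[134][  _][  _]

The 9 entries sum to 1017, so each line sums to 1017/3 = 339.
Row 1: 106 + 92 + ? = 339, so (1,2) = 141.
Column 1 must total 339; the given cells sum to 240, so (2,1) = 99.
The remaining cell in column 2 is (3,2) = 339 − 254 = 85.
Main diagonal needs 339; the known cells sum to 219, so (3,3) = 120.
Row 2: 99 + 113 + ? = 339, so (2,3) = 127.

127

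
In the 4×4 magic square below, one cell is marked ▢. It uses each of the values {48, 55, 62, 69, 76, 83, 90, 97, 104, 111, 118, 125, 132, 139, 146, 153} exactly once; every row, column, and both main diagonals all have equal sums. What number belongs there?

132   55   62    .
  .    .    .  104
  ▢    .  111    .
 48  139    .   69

The 16 entries sum to 1608, so each line sums to 1608/4 = 402.
Using row 1: 132 + 55 + 62 + ? → (1,4) = 402 − 249 = 153.
The remaining cell in row 4 is (4,3) = 402 − 256 = 146.
Column 3 needs 402; the known cells sum to 319, so (2,3) = 83.
Column 4 must total 402; the given cells sum to 326, so (3,4) = 76.
Main diagonal: 132 + 111 + 69 + ? = 402, so (2,2) = 90.
Using anti-diagonal: 153 + 83 + 48 + ? → (3,2) = 402 − 284 = 118.
Using row 2: 90 + 83 + 104 + ? → (2,1) = 402 − 277 = 125.
Row 3: 118 + 111 + 76 + ? = 402, so (3,1) = 97.

97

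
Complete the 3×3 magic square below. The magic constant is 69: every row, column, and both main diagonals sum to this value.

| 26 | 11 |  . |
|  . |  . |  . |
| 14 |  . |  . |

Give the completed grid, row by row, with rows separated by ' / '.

26 11 32 / 29 23 17 / 14 35 20

Row 1 must total 69; the given cells sum to 37, so (1,3) = 32.
Column 1: 26 + 14 + ? = 69, so (2,1) = 29.
Anti-diagonal must total 69; the given cells sum to 46, so (2,2) = 23.
From row 2, 69 − (29 + 23) gives (2,3) = 17.
Column 2 needs 69; the known cells sum to 34, so (3,2) = 35.
The remaining cell in column 3 is (3,3) = 69 − 49 = 20.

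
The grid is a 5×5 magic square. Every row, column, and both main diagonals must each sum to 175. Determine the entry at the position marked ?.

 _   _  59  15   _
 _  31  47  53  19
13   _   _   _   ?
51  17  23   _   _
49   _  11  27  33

Using row 2: 31 + 47 + 53 + 19 + ? → (2,1) = 175 − 150 = 25.
Row 5 must total 175; the given cells sum to 120, so (5,2) = 55.
From column 1, 175 − (25 + 13 + 51 + 49) gives (1,1) = 37.
The remaining cell in column 3 is (3,3) = 175 − 140 = 35.
Using main diagonal: 37 + 31 + 35 + 33 + ? → (4,4) = 175 − 136 = 39.
From anti-diagonal, 175 − (53 + 35 + 17 + 49) gives (1,5) = 21.
Row 1 needs 175; the known cells sum to 132, so (1,2) = 43.
Row 4 must total 175; the given cells sum to 130, so (4,5) = 45.
The remaining cell in column 2 is (3,2) = 175 − 146 = 29.
Column 4: 15 + 53 + 39 + 27 + ? = 175, so (3,4) = 41.
Using column 5: 21 + 19 + 45 + 33 + ? → (3,5) = 175 − 118 = 57.

57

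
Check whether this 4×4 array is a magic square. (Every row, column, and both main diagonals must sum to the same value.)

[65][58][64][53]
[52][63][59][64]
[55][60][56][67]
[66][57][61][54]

No — row 1 sums to 240 but column 2 sums to 238.

Row 1: 65 + 58 + 64 + 53 = 240.
Row 2: 52 + 63 + 59 + 64 = 238.
Row 3: 55 + 60 + 56 + 67 = 238.
Row 4: 66 + 57 + 61 + 54 = 238.
Column 1: 65 + 52 + 55 + 66 = 238.
Column 2: 58 + 63 + 60 + 57 = 238.
Column 3: 64 + 59 + 56 + 61 = 240.
Column 4: 53 + 64 + 67 + 54 = 238.
Main diagonal: 65 + 63 + 56 + 54 = 238.
Anti-diagonal: 53 + 59 + 60 + 66 = 238.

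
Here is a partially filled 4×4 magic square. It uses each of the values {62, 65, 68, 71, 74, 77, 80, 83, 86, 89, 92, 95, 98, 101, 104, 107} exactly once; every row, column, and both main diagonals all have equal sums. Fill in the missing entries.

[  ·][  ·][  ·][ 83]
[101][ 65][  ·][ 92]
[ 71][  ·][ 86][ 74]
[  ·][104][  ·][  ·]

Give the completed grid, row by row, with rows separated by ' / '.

The 16 entries sum to 1352, so each line sums to 1352/4 = 338.
The remaining cell in row 2 is (2,3) = 338 − 258 = 80.
Using row 3: 71 + 86 + 74 + ? → (3,2) = 338 − 231 = 107.
Column 2 must total 338; the given cells sum to 276, so (1,2) = 62.
Column 4: 83 + 92 + 74 + ? = 338, so (4,4) = 89.
The remaining cell in main diagonal is (1,1) = 338 − 240 = 98.
The remaining cell in anti-diagonal is (4,1) = 338 − 270 = 68.
Row 1 needs 338; the known cells sum to 243, so (1,3) = 95.
From row 4, 338 − (68 + 104 + 89) gives (4,3) = 77.

98 62 95 83 / 101 65 80 92 / 71 107 86 74 / 68 104 77 89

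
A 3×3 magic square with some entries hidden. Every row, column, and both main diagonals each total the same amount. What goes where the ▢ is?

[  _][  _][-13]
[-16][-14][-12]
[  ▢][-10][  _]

Row 2 is complete and sums to -42; that is the magic constant.
From column 2, -42 − (-14 + (-10)) gives (1,2) = -18.
Column 3 needs -42; the known cells sum to -25, so (3,3) = -17.
Main diagonal must total -42; the given cells sum to -31, so (1,1) = -11.
From anti-diagonal, -42 − (-13 + (-14)) gives (3,1) = -15.

-15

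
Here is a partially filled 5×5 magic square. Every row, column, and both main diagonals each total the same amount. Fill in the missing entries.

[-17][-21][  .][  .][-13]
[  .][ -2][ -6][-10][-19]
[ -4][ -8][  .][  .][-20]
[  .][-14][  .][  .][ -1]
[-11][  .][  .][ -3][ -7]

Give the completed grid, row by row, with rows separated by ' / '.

-17 -21 0 -9 -13 / -23 -2 -6 -10 -19 / -4 -8 -12 -16 -20 / -5 -14 -18 -22 -1 / -11 -15 -24 -3 -7

Column 5 is already complete: -13 + -19 + -20 + -1 + -7 = -60, so that is the magic constant.
Row 2 must total -60; the given cells sum to -37, so (2,1) = -23.
Column 1: -17 + (-23) + (-4) + (-11) + ? = -60, so (4,1) = -5.
Column 2 needs -60; the known cells sum to -45, so (5,2) = -15.
Anti-diagonal needs -60; the known cells sum to -48, so (3,3) = -12.
Row 3 needs -60; the known cells sum to -44, so (3,4) = -16.
Using row 5: -11 + (-15) + (-3) + (-7) + ? → (5,3) = -60 − (-36) = -24.
Main diagonal needs -60; the known cells sum to -38, so (4,4) = -22.
From row 4, -60 − (-5 + (-14) + (-22) + (-1)) gives (4,3) = -18.
Column 3 needs -60; the known cells sum to -60, so (1,3) = 0.
Column 4: -10 + (-16) + (-22) + (-3) + ? = -60, so (1,4) = -9.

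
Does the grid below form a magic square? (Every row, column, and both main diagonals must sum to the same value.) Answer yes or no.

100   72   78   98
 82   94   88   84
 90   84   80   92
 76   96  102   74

Row 1: 100 + 72 + 78 + 98 = 348.
Row 2: 82 + 94 + 88 + 84 = 348.
Row 3: 90 + 84 + 80 + 92 = 346.
Row 4: 76 + 96 + 102 + 74 = 348.
Column 1: 100 + 82 + 90 + 76 = 348.
Column 2: 72 + 94 + 84 + 96 = 346.
Column 3: 78 + 88 + 80 + 102 = 348.
Column 4: 98 + 84 + 92 + 74 = 348.
Main diagonal: 100 + 94 + 80 + 74 = 348.
Anti-diagonal: 98 + 88 + 84 + 76 = 346.

No — anti-diagonal sums to 346 but row 2 sums to 348.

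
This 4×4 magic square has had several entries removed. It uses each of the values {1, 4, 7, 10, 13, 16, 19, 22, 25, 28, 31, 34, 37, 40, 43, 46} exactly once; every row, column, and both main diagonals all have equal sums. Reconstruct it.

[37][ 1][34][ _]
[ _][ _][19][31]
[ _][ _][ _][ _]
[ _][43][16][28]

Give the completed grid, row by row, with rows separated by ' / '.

37 1 34 22 / 40 4 19 31 / 10 46 25 13 / 7 43 16 28

The 16 entries sum to 376, so each line sums to 376/4 = 94.
Row 1 needs 94; the known cells sum to 72, so (1,4) = 22.
Row 4 needs 94; the known cells sum to 87, so (4,1) = 7.
Column 3: 34 + 19 + 16 + ? = 94, so (3,3) = 25.
Using column 4: 22 + 31 + 28 + ? → (3,4) = 94 − 81 = 13.
Main diagonal must total 94; the given cells sum to 90, so (2,2) = 4.
Anti-diagonal: 22 + 19 + 7 + ? = 94, so (3,2) = 46.
Row 2 needs 94; the known cells sum to 54, so (2,1) = 40.
From row 3, 94 − (46 + 25 + 13) gives (3,1) = 10.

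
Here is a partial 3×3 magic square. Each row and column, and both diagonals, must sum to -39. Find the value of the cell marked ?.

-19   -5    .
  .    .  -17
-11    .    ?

From row 1, -39 − (-19 + (-5)) gives (1,3) = -15.
Column 1: -19 + (-11) + ? = -39, so (2,1) = -9.
Column 3: -15 + (-17) + ? = -39, so (3,3) = -7.

-7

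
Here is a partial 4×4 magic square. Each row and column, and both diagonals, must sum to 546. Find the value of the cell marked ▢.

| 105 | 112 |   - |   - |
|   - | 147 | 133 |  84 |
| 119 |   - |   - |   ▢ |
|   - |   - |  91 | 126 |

From row 2, 546 − (147 + 133 + 84) gives (2,1) = 182.
From column 1, 546 − (105 + 182 + 119) gives (4,1) = 140.
Main diagonal must total 546; the given cells sum to 378, so (3,3) = 168.
Row 4 needs 546; the known cells sum to 357, so (4,2) = 189.
Column 2 must total 546; the given cells sum to 448, so (3,2) = 98.
Column 3 needs 546; the known cells sum to 392, so (1,3) = 154.
Anti-diagonal needs 546; the known cells sum to 371, so (1,4) = 175.
The remaining cell in row 3 is (3,4) = 546 − 385 = 161.

161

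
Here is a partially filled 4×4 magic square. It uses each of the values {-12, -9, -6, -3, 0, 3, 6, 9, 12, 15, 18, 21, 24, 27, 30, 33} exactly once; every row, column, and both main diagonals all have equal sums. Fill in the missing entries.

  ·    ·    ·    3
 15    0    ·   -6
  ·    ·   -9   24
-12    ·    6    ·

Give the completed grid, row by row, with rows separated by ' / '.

The 16 entries sum to 168, so each line sums to 168/4 = 42.
Row 2: 15 + 0 + (-6) + ? = 42, so (2,3) = 33.
Using column 3: 33 + (-9) + 6 + ? → (1,3) = 42 − 30 = 12.
Column 4 must total 42; the given cells sum to 21, so (4,4) = 21.
Main diagonal needs 42; the known cells sum to 12, so (1,1) = 30.
From anti-diagonal, 42 − (3 + 33 + (-12)) gives (3,2) = 18.
Row 1 needs 42; the known cells sum to 45, so (1,2) = -3.
The remaining cell in row 3 is (3,1) = 42 − 33 = 9.
The remaining cell in row 4 is (4,2) = 42 − 15 = 27.

30 -3 12 3 / 15 0 33 -6 / 9 18 -9 24 / -12 27 6 21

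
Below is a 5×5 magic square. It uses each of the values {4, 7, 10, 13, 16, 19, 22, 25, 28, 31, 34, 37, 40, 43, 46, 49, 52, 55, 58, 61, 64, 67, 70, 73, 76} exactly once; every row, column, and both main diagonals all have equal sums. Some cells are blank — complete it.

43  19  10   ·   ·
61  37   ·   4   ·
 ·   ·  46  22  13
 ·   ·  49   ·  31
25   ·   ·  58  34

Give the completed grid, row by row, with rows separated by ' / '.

The 25 entries sum to 1000, so each line sums to 1000/5 = 200.
From main diagonal, 200 − (43 + 37 + 46 + 34) gives (4,4) = 40.
Using column 4: 4 + 22 + 40 + 58 + ? → (1,4) = 200 − 124 = 76.
The remaining cell in row 1 is (1,5) = 200 − 148 = 52.
Using column 5: 52 + 13 + 31 + 34 + ? → (2,5) = 200 − 130 = 70.
Anti-diagonal: 52 + 4 + 46 + 25 + ? = 200, so (4,2) = 73.
Row 2 must total 200; the given cells sum to 172, so (2,3) = 28.
Row 4 must total 200; the given cells sum to 193, so (4,1) = 7.
Column 1 must total 200; the given cells sum to 136, so (3,1) = 64.
Column 3 must total 200; the given cells sum to 133, so (5,3) = 67.
The remaining cell in row 3 is (3,2) = 200 − 145 = 55.
Row 5 needs 200; the known cells sum to 184, so (5,2) = 16.

43 19 10 76 52 / 61 37 28 4 70 / 64 55 46 22 13 / 7 73 49 40 31 / 25 16 67 58 34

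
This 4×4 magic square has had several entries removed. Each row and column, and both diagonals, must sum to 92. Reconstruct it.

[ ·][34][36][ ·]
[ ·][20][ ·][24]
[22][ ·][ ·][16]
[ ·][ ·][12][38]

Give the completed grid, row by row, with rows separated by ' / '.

Column 4 must total 92; the given cells sum to 78, so (1,4) = 14.
Row 1: 34 + 36 + 14 + ? = 92, so (1,1) = 8.
Main diagonal needs 92; the known cells sum to 66, so (3,3) = 26.
Row 3 needs 92; the known cells sum to 64, so (3,2) = 28.
Column 2: 34 + 20 + 28 + ? = 92, so (4,2) = 10.
Column 3 must total 92; the given cells sum to 74, so (2,3) = 18.
Anti-diagonal: 14 + 18 + 28 + ? = 92, so (4,1) = 32.
Row 2 must total 92; the given cells sum to 62, so (2,1) = 30.

8 34 36 14 / 30 20 18 24 / 22 28 26 16 / 32 10 12 38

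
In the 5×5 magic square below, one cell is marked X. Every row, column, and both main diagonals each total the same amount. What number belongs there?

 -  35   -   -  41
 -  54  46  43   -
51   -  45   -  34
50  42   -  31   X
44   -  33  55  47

53

Anti-diagonal is complete and sums to 215; that is the magic constant.
From row 5, 215 − (44 + 33 + 55 + 47) gives (5,2) = 36.
The remaining cell in column 2 is (3,2) = 215 − 167 = 48.
Main diagonal: 54 + 45 + 31 + 47 + ? = 215, so (1,1) = 38.
From row 3, 215 − (51 + 48 + 45 + 34) gives (3,4) = 37.
Using column 1: 38 + 51 + 50 + 44 + ? → (2,1) = 215 − 183 = 32.
Using column 4: 43 + 37 + 31 + 55 + ? → (1,4) = 215 − 166 = 49.
From row 1, 215 − (38 + 35 + 49 + 41) gives (1,3) = 52.
The remaining cell in row 2 is (2,5) = 215 − 175 = 40.
Column 3: 52 + 46 + 45 + 33 + ? = 215, so (4,3) = 39.
From column 5, 215 − (41 + 40 + 34 + 47) gives (4,5) = 53.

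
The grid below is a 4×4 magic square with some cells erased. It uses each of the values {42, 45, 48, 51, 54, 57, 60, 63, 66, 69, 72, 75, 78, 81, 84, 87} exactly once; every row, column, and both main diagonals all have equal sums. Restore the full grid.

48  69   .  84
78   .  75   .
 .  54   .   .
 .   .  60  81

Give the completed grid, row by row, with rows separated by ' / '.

The 16 entries sum to 1032, so each line sums to 1032/4 = 258.
Row 1 needs 258; the known cells sum to 201, so (1,3) = 57.
Column 3: 57 + 75 + 60 + ? = 258, so (3,3) = 66.
Using main diagonal: 48 + 66 + 81 + ? → (2,2) = 258 − 195 = 63.
The remaining cell in anti-diagonal is (4,1) = 258 − 213 = 45.
Row 2 must total 258; the given cells sum to 216, so (2,4) = 42.
The remaining cell in row 4 is (4,2) = 258 − 186 = 72.
Column 1 needs 258; the known cells sum to 171, so (3,1) = 87.
Column 4 needs 258; the known cells sum to 207, so (3,4) = 51.

48 69 57 84 / 78 63 75 42 / 87 54 66 51 / 45 72 60 81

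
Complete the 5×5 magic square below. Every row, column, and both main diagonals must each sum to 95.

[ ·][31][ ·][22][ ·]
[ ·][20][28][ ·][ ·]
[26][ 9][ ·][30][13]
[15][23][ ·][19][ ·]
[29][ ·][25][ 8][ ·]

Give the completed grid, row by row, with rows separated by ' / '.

18 31 14 22 10 / 7 20 28 16 24 / 26 9 17 30 13 / 15 23 11 19 27 / 29 12 25 8 21

From row 3, 95 − (26 + 9 + 30 + 13) gives (3,3) = 17.
Column 2: 31 + 20 + 9 + 23 + ? = 95, so (5,2) = 12.
Using column 4: 22 + 30 + 19 + 8 + ? → (2,4) = 95 − 79 = 16.
The remaining cell in anti-diagonal is (1,5) = 95 − 85 = 10.
Row 5 must total 95; the given cells sum to 74, so (5,5) = 21.
Main diagonal: 20 + 17 + 19 + 21 + ? = 95, so (1,1) = 18.
Row 1 must total 95; the given cells sum to 81, so (1,3) = 14.
The remaining cell in column 1 is (2,1) = 95 − 88 = 7.
Column 3 needs 95; the known cells sum to 84, so (4,3) = 11.
From row 2, 95 − (7 + 20 + 28 + 16) gives (2,5) = 24.
From row 4, 95 − (15 + 23 + 11 + 19) gives (4,5) = 27.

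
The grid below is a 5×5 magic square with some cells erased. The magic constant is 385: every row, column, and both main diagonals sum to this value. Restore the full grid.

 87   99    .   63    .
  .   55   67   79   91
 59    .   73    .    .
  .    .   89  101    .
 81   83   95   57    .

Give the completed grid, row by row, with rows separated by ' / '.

Using row 2: 55 + 67 + 79 + 91 + ? → (2,1) = 385 − 292 = 93.
Using row 5: 81 + 83 + 95 + 57 + ? → (5,5) = 385 − 316 = 69.
The remaining cell in column 1 is (4,1) = 385 − 320 = 65.
Column 3 must total 385; the given cells sum to 324, so (1,3) = 61.
From column 4, 385 − (63 + 79 + 101 + 57) gives (3,4) = 85.
Row 1: 87 + 99 + 61 + 63 + ? = 385, so (1,5) = 75.
Anti-diagonal must total 385; the given cells sum to 308, so (4,2) = 77.
Row 4: 65 + 77 + 89 + 101 + ? = 385, so (4,5) = 53.
The remaining cell in column 2 is (3,2) = 385 − 314 = 71.
The remaining cell in column 5 is (3,5) = 385 − 288 = 97.

87 99 61 63 75 / 93 55 67 79 91 / 59 71 73 85 97 / 65 77 89 101 53 / 81 83 95 57 69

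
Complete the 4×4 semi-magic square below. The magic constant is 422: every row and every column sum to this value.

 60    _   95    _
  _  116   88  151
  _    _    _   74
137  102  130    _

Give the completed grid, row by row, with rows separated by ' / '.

60 123 95 144 / 67 116 88 151 / 158 81 109 74 / 137 102 130 53

The remaining cell in row 2 is (2,1) = 422 − 355 = 67.
The remaining cell in row 4 is (4,4) = 422 − 369 = 53.
Column 1: 60 + 67 + 137 + ? = 422, so (3,1) = 158.
Column 3: 95 + 88 + 130 + ? = 422, so (3,3) = 109.
Column 4: 151 + 74 + 53 + ? = 422, so (1,4) = 144.
Row 1 needs 422; the known cells sum to 299, so (1,2) = 123.
Using row 3: 158 + 109 + 74 + ? → (3,2) = 422 − 341 = 81.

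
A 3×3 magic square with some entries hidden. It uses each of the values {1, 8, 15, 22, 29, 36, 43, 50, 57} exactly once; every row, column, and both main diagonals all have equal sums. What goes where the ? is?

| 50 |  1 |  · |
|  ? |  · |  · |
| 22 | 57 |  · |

15

The 9 entries sum to 261, so each line sums to 261/3 = 87.
Row 1 must total 87; the given cells sum to 51, so (1,3) = 36.
The remaining cell in row 3 is (3,3) = 87 − 79 = 8.
The remaining cell in column 1 is (2,1) = 87 − 72 = 15.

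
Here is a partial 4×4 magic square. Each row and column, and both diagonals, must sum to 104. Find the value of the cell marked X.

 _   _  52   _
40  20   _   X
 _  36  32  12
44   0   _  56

28

Row 3 must total 104; the given cells sum to 80, so (3,1) = 24.
The remaining cell in row 4 is (4,3) = 104 − 100 = 4.
The remaining cell in column 1 is (1,1) = 104 − 108 = -4.
Column 2 must total 104; the given cells sum to 56, so (1,2) = 48.
Column 3: 52 + 32 + 4 + ? = 104, so (2,3) = 16.
From anti-diagonal, 104 − (16 + 36 + 44) gives (1,4) = 8.
The remaining cell in row 2 is (2,4) = 104 − 76 = 28.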